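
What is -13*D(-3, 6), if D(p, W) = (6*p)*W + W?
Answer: 1326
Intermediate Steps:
D(p, W) = W + 6*W*p (D(p, W) = 6*W*p + W = W + 6*W*p)
-13*D(-3, 6) = -78*(1 + 6*(-3)) = -78*(1 - 18) = -78*(-17) = -13*(-102) = 1326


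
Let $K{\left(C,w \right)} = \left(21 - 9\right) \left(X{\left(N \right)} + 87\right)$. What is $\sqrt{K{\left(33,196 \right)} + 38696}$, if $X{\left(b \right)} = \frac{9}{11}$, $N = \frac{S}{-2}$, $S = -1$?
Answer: $\frac{32 \sqrt{4697}}{11} \approx 199.37$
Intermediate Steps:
$N = \frac{1}{2}$ ($N = - \frac{1}{-2} = \left(-1\right) \left(- \frac{1}{2}\right) = \frac{1}{2} \approx 0.5$)
$X{\left(b \right)} = \frac{9}{11}$ ($X{\left(b \right)} = 9 \cdot \frac{1}{11} = \frac{9}{11}$)
$K{\left(C,w \right)} = \frac{11592}{11}$ ($K{\left(C,w \right)} = \left(21 - 9\right) \left(\frac{9}{11} + 87\right) = 12 \cdot \frac{966}{11} = \frac{11592}{11}$)
$\sqrt{K{\left(33,196 \right)} + 38696} = \sqrt{\frac{11592}{11} + 38696} = \sqrt{\frac{437248}{11}} = \frac{32 \sqrt{4697}}{11}$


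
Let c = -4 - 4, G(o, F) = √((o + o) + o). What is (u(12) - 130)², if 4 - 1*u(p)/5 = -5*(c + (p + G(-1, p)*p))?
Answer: -269900 - 6000*I*√3 ≈ -2.699e+5 - 10392.0*I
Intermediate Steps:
G(o, F) = √3*√o (G(o, F) = √(2*o + o) = √(3*o) = √3*√o)
c = -8
u(p) = -180 + 25*p + 25*I*p*√3 (u(p) = 20 - (-25)*(-8 + (p + (√3*√(-1))*p)) = 20 - (-25)*(-8 + (p + (√3*I)*p)) = 20 - (-25)*(-8 + (p + (I*√3)*p)) = 20 - (-25)*(-8 + (p + I*p*√3)) = 20 - (-25)*(-8 + p + I*p*√3) = 20 - 5*(40 - 5*p - 5*I*p*√3) = 20 + (-200 + 25*p + 25*I*p*√3) = -180 + 25*p + 25*I*p*√3)
(u(12) - 130)² = ((-180 + 25*12 + 25*I*12*√3) - 130)² = ((-180 + 300 + 300*I*√3) - 130)² = ((120 + 300*I*√3) - 130)² = (-10 + 300*I*√3)²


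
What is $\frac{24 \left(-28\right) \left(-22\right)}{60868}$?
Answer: $\frac{3696}{15217} \approx 0.24289$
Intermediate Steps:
$\frac{24 \left(-28\right) \left(-22\right)}{60868} = \left(-672\right) \left(-22\right) \frac{1}{60868} = 14784 \cdot \frac{1}{60868} = \frac{3696}{15217}$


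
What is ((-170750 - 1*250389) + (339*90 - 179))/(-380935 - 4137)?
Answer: 48851/48134 ≈ 1.0149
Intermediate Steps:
((-170750 - 1*250389) + (339*90 - 179))/(-380935 - 4137) = ((-170750 - 250389) + (30510 - 179))/(-385072) = (-421139 + 30331)*(-1/385072) = -390808*(-1/385072) = 48851/48134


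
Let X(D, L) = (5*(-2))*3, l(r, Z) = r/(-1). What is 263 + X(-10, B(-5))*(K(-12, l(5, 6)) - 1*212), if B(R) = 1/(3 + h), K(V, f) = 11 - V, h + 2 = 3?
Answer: 5933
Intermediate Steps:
l(r, Z) = -r (l(r, Z) = r*(-1) = -r)
h = 1 (h = -2 + 3 = 1)
B(R) = ¼ (B(R) = 1/(3 + 1) = 1/4 = ¼)
X(D, L) = -30 (X(D, L) = -10*3 = -30)
263 + X(-10, B(-5))*(K(-12, l(5, 6)) - 1*212) = 263 - 30*((11 - 1*(-12)) - 1*212) = 263 - 30*((11 + 12) - 212) = 263 - 30*(23 - 212) = 263 - 30*(-189) = 263 + 5670 = 5933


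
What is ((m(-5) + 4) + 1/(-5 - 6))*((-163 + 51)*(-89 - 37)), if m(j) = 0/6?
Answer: 606816/11 ≈ 55165.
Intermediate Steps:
m(j) = 0 (m(j) = 0*(⅙) = 0)
((m(-5) + 4) + 1/(-5 - 6))*((-163 + 51)*(-89 - 37)) = ((0 + 4) + 1/(-5 - 6))*((-163 + 51)*(-89 - 37)) = (4 + 1/(-11))*(-112*(-126)) = (4 - 1/11)*14112 = (43/11)*14112 = 606816/11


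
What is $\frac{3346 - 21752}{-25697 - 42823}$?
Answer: $\frac{9203}{34260} \approx 0.26862$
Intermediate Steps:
$\frac{3346 - 21752}{-25697 - 42823} = - \frac{18406}{-68520} = \left(-18406\right) \left(- \frac{1}{68520}\right) = \frac{9203}{34260}$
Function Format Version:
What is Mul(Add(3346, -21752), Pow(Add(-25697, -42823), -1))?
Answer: Rational(9203, 34260) ≈ 0.26862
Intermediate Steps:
Mul(Add(3346, -21752), Pow(Add(-25697, -42823), -1)) = Mul(-18406, Pow(-68520, -1)) = Mul(-18406, Rational(-1, 68520)) = Rational(9203, 34260)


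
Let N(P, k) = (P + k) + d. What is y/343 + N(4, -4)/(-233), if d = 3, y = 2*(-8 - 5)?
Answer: -7087/79919 ≈ -0.088677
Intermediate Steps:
y = -26 (y = 2*(-13) = -26)
N(P, k) = 3 + P + k (N(P, k) = (P + k) + 3 = 3 + P + k)
y/343 + N(4, -4)/(-233) = -26/343 + (3 + 4 - 4)/(-233) = -26*1/343 + 3*(-1/233) = -26/343 - 3/233 = -7087/79919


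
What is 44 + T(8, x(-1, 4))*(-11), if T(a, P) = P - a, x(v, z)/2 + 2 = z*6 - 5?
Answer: -242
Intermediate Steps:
x(v, z) = -14 + 12*z (x(v, z) = -4 + 2*(z*6 - 5) = -4 + 2*(6*z - 5) = -4 + 2*(-5 + 6*z) = -4 + (-10 + 12*z) = -14 + 12*z)
44 + T(8, x(-1, 4))*(-11) = 44 + ((-14 + 12*4) - 1*8)*(-11) = 44 + ((-14 + 48) - 8)*(-11) = 44 + (34 - 8)*(-11) = 44 + 26*(-11) = 44 - 286 = -242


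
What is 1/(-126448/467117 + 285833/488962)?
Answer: 32628923222/10241312355 ≈ 3.1860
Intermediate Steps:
1/(-126448/467117 + 285833/488962) = 1/(-126448*1/467117 + 285833*(1/488962)) = 1/(-18064/66731 + 285833/488962) = 1/(10241312355/32628923222) = 32628923222/10241312355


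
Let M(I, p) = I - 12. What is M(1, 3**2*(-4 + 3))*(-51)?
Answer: 561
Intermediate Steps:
M(I, p) = -12 + I
M(1, 3**2*(-4 + 3))*(-51) = (-12 + 1)*(-51) = -11*(-51) = 561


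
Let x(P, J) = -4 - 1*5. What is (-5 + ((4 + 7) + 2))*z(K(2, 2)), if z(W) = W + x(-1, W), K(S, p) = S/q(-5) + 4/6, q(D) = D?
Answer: -1048/15 ≈ -69.867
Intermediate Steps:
x(P, J) = -9 (x(P, J) = -4 - 5 = -9)
K(S, p) = 2/3 - S/5 (K(S, p) = S/(-5) + 4/6 = S*(-1/5) + 4*(1/6) = -S/5 + 2/3 = 2/3 - S/5)
z(W) = -9 + W (z(W) = W - 9 = -9 + W)
(-5 + ((4 + 7) + 2))*z(K(2, 2)) = (-5 + ((4 + 7) + 2))*(-9 + (2/3 - 1/5*2)) = (-5 + (11 + 2))*(-9 + (2/3 - 2/5)) = (-5 + 13)*(-9 + 4/15) = 8*(-131/15) = -1048/15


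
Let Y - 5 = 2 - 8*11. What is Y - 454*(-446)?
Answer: 202403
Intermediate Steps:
Y = -81 (Y = 5 + (2 - 8*11) = 5 + (2 - 88) = 5 - 86 = -81)
Y - 454*(-446) = -81 - 454*(-446) = -81 + 202484 = 202403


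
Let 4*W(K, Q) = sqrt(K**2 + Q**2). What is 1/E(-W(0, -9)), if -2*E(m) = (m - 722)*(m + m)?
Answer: -16/26073 ≈ -0.00061366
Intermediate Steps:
W(K, Q) = sqrt(K**2 + Q**2)/4
E(m) = -m*(-722 + m) (E(m) = -(m - 722)*(m + m)/2 = -(-722 + m)*2*m/2 = -m*(-722 + m))
1/E(-W(0, -9)) = 1/((-sqrt(0**2 + (-9)**2)/4)*(722 - (-1)*sqrt(0**2 + (-9)**2)/4)) = 1/((-sqrt(0 + 81)/4)*(722 - (-1)*sqrt(0 + 81)/4)) = 1/((-sqrt(81)/4)*(722 - (-1)*sqrt(81)/4)) = 1/((-9/4)*(722 - (-1)*(1/4)*9)) = 1/((-1*9/4)*(722 - (-1)*9/4)) = 1/(-9*(722 - 1*(-9/4))/4) = 1/(-9*(722 + 9/4)/4) = 1/(-9/4*2897/4) = 1/(-26073/16) = -16/26073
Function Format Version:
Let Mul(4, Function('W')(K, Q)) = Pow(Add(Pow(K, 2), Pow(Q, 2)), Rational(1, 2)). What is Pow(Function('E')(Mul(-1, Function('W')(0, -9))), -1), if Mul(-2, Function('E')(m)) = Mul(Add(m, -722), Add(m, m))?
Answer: Rational(-16, 26073) ≈ -0.00061366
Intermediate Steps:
Function('W')(K, Q) = Mul(Rational(1, 4), Pow(Add(Pow(K, 2), Pow(Q, 2)), Rational(1, 2)))
Function('E')(m) = Mul(-1, m, Add(-722, m)) (Function('E')(m) = Mul(Rational(-1, 2), Mul(Add(m, -722), Add(m, m))) = Mul(Rational(-1, 2), Mul(Add(-722, m), Mul(2, m))) = Mul(Rational(-1, 2), Mul(2, m, Add(-722, m))) = Mul(-1, m, Add(-722, m)))
Pow(Function('E')(Mul(-1, Function('W')(0, -9))), -1) = Pow(Mul(Mul(-1, Mul(Rational(1, 4), Pow(Add(Pow(0, 2), Pow(-9, 2)), Rational(1, 2)))), Add(722, Mul(-1, Mul(-1, Mul(Rational(1, 4), Pow(Add(Pow(0, 2), Pow(-9, 2)), Rational(1, 2))))))), -1) = Pow(Mul(Mul(-1, Mul(Rational(1, 4), Pow(Add(0, 81), Rational(1, 2)))), Add(722, Mul(-1, Mul(-1, Mul(Rational(1, 4), Pow(Add(0, 81), Rational(1, 2))))))), -1) = Pow(Mul(Mul(-1, Mul(Rational(1, 4), Pow(81, Rational(1, 2)))), Add(722, Mul(-1, Mul(-1, Mul(Rational(1, 4), Pow(81, Rational(1, 2))))))), -1) = Pow(Mul(Mul(-1, Mul(Rational(1, 4), 9)), Add(722, Mul(-1, Mul(-1, Mul(Rational(1, 4), 9))))), -1) = Pow(Mul(Mul(-1, Rational(9, 4)), Add(722, Mul(-1, Mul(-1, Rational(9, 4))))), -1) = Pow(Mul(Rational(-9, 4), Add(722, Mul(-1, Rational(-9, 4)))), -1) = Pow(Mul(Rational(-9, 4), Add(722, Rational(9, 4))), -1) = Pow(Mul(Rational(-9, 4), Rational(2897, 4)), -1) = Pow(Rational(-26073, 16), -1) = Rational(-16, 26073)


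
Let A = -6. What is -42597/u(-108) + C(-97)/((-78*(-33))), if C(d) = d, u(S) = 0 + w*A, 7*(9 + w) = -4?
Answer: -63962645/86229 ≈ -741.78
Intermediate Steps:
w = -67/7 (w = -9 + (⅐)*(-4) = -9 - 4/7 = -67/7 ≈ -9.5714)
u(S) = 402/7 (u(S) = 0 - 67/7*(-6) = 0 + 402/7 = 402/7)
-42597/u(-108) + C(-97)/((-78*(-33))) = -42597/402/7 - 97/((-78*(-33))) = -42597*7/402 - 97/2574 = -99393/134 - 97*1/2574 = -99393/134 - 97/2574 = -63962645/86229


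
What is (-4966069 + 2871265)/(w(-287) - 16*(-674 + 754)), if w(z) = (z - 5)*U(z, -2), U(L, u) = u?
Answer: 174567/58 ≈ 3009.8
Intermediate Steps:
w(z) = 10 - 2*z (w(z) = (z - 5)*(-2) = (-5 + z)*(-2) = 10 - 2*z)
(-4966069 + 2871265)/(w(-287) - 16*(-674 + 754)) = (-4966069 + 2871265)/((10 - 2*(-287)) - 16*(-674 + 754)) = -2094804/((10 + 574) - 16*80) = -2094804/(584 - 1280) = -2094804/(-696) = -2094804*(-1/696) = 174567/58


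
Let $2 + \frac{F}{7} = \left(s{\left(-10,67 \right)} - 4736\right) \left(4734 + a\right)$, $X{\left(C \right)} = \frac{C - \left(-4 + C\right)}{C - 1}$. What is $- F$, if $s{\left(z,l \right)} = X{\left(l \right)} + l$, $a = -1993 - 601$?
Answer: $\frac{2308043962}{33} \approx 6.9941 \cdot 10^{7}$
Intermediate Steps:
$X{\left(C \right)} = \frac{4}{-1 + C}$
$a = -2594$
$s{\left(z,l \right)} = l + \frac{4}{-1 + l}$ ($s{\left(z,l \right)} = \frac{4}{-1 + l} + l = l + \frac{4}{-1 + l}$)
$F = - \frac{2308043962}{33}$ ($F = -14 + 7 \left(\frac{4 + 67 \left(-1 + 67\right)}{-1 + 67} - 4736\right) \left(4734 - 2594\right) = -14 + 7 \left(\frac{4 + 67 \cdot 66}{66} - 4736\right) 2140 = -14 + 7 \left(\frac{4 + 4422}{66} - 4736\right) 2140 = -14 + 7 \left(\frac{1}{66} \cdot 4426 - 4736\right) 2140 = -14 + 7 \left(\frac{2213}{33} - 4736\right) 2140 = -14 + 7 \left(\left(- \frac{154075}{33}\right) 2140\right) = -14 + 7 \left(- \frac{329720500}{33}\right) = -14 - \frac{2308043500}{33} = - \frac{2308043962}{33} \approx -6.9941 \cdot 10^{7}$)
$- F = \left(-1\right) \left(- \frac{2308043962}{33}\right) = \frac{2308043962}{33}$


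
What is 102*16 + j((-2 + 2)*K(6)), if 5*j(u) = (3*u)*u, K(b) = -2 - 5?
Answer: 1632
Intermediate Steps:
K(b) = -7
j(u) = 3*u²/5 (j(u) = ((3*u)*u)/5 = (3*u²)/5 = 3*u²/5)
102*16 + j((-2 + 2)*K(6)) = 102*16 + 3*((-2 + 2)*(-7))²/5 = 1632 + 3*(0*(-7))²/5 = 1632 + (⅗)*0² = 1632 + (⅗)*0 = 1632 + 0 = 1632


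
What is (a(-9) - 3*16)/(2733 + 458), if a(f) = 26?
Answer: -22/3191 ≈ -0.0068944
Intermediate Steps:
(a(-9) - 3*16)/(2733 + 458) = (26 - 3*16)/(2733 + 458) = (26 - 48)/3191 = -22*1/3191 = -22/3191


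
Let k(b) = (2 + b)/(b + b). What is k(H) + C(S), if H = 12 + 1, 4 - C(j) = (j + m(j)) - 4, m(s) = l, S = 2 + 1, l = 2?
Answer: 93/26 ≈ 3.5769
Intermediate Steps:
S = 3
m(s) = 2
C(j) = 6 - j (C(j) = 4 - ((j + 2) - 4) = 4 - ((2 + j) - 4) = 4 - (-2 + j) = 4 + (2 - j) = 6 - j)
H = 13
k(b) = (2 + b)/(2*b) (k(b) = (2 + b)/((2*b)) = (2 + b)*(1/(2*b)) = (2 + b)/(2*b))
k(H) + C(S) = (½)*(2 + 13)/13 + (6 - 1*3) = (½)*(1/13)*15 + (6 - 3) = 15/26 + 3 = 93/26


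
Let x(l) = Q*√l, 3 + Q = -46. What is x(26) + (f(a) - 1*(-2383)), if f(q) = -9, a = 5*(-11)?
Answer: 2374 - 49*√26 ≈ 2124.1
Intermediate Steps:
a = -55
Q = -49 (Q = -3 - 46 = -49)
x(l) = -49*√l
x(26) + (f(a) - 1*(-2383)) = -49*√26 + (-9 - 1*(-2383)) = -49*√26 + (-9 + 2383) = -49*√26 + 2374 = 2374 - 49*√26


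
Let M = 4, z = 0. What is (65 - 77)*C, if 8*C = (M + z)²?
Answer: -24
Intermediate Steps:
C = 2 (C = (4 + 0)²/8 = (⅛)*4² = (⅛)*16 = 2)
(65 - 77)*C = (65 - 77)*2 = -12*2 = -24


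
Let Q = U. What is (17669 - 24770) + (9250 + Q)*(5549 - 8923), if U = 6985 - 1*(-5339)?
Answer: -72797777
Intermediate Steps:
U = 12324 (U = 6985 + 5339 = 12324)
Q = 12324
(17669 - 24770) + (9250 + Q)*(5549 - 8923) = (17669 - 24770) + (9250 + 12324)*(5549 - 8923) = -7101 + 21574*(-3374) = -7101 - 72790676 = -72797777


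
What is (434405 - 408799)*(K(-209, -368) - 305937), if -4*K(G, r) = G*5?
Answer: -15654266509/2 ≈ -7.8271e+9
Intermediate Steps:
K(G, r) = -5*G/4 (K(G, r) = -G*5/4 = -5*G/4)
(434405 - 408799)*(K(-209, -368) - 305937) = (434405 - 408799)*(-5/4*(-209) - 305937) = 25606*(1045/4 - 305937) = 25606*(-1222703/4) = -15654266509/2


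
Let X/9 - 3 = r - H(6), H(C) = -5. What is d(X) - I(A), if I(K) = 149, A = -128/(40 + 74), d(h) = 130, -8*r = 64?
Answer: -19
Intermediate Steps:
r = -8 (r = -⅛*64 = -8)
X = 0 (X = 27 + 9*(-8 - 1*(-5)) = 27 + 9*(-8 + 5) = 27 + 9*(-3) = 27 - 27 = 0)
A = -64/57 (A = -128/114 = -128*1/114 = -64/57 ≈ -1.1228)
d(X) - I(A) = 130 - 1*149 = 130 - 149 = -19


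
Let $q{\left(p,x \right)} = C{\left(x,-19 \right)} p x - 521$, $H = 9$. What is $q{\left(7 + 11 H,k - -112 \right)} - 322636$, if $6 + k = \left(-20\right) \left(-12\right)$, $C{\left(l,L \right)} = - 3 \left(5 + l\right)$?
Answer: $-38942985$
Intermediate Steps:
$C{\left(l,L \right)} = -15 - 3 l$
$k = 234$ ($k = -6 - -240 = -6 + 240 = 234$)
$q{\left(p,x \right)} = -521 + p x \left(-15 - 3 x\right)$ ($q{\left(p,x \right)} = \left(-15 - 3 x\right) p x - 521 = p \left(-15 - 3 x\right) x - 521 = p x \left(-15 - 3 x\right) - 521 = -521 + p x \left(-15 - 3 x\right)$)
$q{\left(7 + 11 H,k - -112 \right)} - 322636 = \left(-521 - 3 \left(7 + 11 \cdot 9\right) \left(234 - -112\right) \left(5 + \left(234 - -112\right)\right)\right) - 322636 = \left(-521 - 3 \left(7 + 99\right) \left(234 + 112\right) \left(5 + \left(234 + 112\right)\right)\right) - 322636 = \left(-521 - 318 \cdot 346 \left(5 + 346\right)\right) - 322636 = \left(-521 - 318 \cdot 346 \cdot 351\right) - 322636 = \left(-521 - 38619828\right) - 322636 = -38620349 - 322636 = -38942985$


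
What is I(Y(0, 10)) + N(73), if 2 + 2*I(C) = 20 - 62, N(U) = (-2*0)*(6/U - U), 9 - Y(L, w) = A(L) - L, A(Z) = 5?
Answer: -22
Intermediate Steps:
Y(L, w) = 4 + L (Y(L, w) = 9 - (5 - L) = 9 + (-5 + L) = 4 + L)
N(U) = 0 (N(U) = 0*(-U + 6/U) = 0)
I(C) = -22 (I(C) = -1 + (20 - 62)/2 = -1 + (½)*(-42) = -1 - 21 = -22)
I(Y(0, 10)) + N(73) = -22 + 0 = -22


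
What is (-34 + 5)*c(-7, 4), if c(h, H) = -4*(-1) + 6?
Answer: -290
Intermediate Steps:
c(h, H) = 10 (c(h, H) = 4 + 6 = 10)
(-34 + 5)*c(-7, 4) = (-34 + 5)*10 = -29*10 = -290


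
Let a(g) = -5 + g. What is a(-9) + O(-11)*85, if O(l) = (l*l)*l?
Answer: -113149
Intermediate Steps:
O(l) = l³ (O(l) = l²*l = l³)
a(-9) + O(-11)*85 = (-5 - 9) + (-11)³*85 = -14 - 1331*85 = -14 - 113135 = -113149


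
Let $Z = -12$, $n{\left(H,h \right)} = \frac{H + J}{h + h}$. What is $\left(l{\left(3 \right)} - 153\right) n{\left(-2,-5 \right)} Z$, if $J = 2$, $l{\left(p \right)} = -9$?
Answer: $0$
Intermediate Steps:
$n{\left(H,h \right)} = \frac{2 + H}{2 h}$ ($n{\left(H,h \right)} = \frac{H + 2}{h + h} = \frac{2 + H}{2 h}$)
$\left(l{\left(3 \right)} - 153\right) n{\left(-2,-5 \right)} Z = \left(-9 - 153\right) \frac{2 - 2}{2 \left(-5\right)} \left(-12\right) = - 162 \cdot \frac{1}{2} \left(- \frac{1}{5}\right) 0 \left(-12\right) = - 162 \cdot 0 \left(-12\right) = \left(-162\right) 0 = 0$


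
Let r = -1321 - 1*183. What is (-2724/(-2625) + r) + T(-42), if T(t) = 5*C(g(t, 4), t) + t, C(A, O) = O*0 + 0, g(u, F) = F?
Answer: -1351842/875 ≈ -1545.0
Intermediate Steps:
r = -1504 (r = -1321 - 183 = -1504)
C(A, O) = 0 (C(A, O) = 0 + 0 = 0)
T(t) = t (T(t) = 5*0 + t = 0 + t = t)
(-2724/(-2625) + r) + T(-42) = (-2724/(-2625) - 1504) - 42 = (-2724*(-1/2625) - 1504) - 42 = (908/875 - 1504) - 42 = -1315092/875 - 42 = -1351842/875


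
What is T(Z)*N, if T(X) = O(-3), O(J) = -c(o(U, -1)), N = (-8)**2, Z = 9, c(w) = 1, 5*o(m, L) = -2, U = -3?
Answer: -64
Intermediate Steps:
o(m, L) = -2/5 (o(m, L) = (1/5)*(-2) = -2/5)
N = 64
O(J) = -1 (O(J) = -1*1 = -1)
T(X) = -1
T(Z)*N = -1*64 = -64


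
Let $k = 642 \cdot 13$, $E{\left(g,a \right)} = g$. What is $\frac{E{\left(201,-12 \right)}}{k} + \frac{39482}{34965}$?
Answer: $\frac{112181579}{97272630} \approx 1.1533$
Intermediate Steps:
$k = 8346$
$\frac{E{\left(201,-12 \right)}}{k} + \frac{39482}{34965} = \frac{201}{8346} + \frac{39482}{34965} = 201 \cdot \frac{1}{8346} + 39482 \cdot \frac{1}{34965} = \frac{67}{2782} + \frac{39482}{34965} = \frac{112181579}{97272630}$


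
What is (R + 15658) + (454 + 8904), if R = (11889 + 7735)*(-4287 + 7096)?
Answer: 55148832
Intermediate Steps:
R = 55123816 (R = 19624*2809 = 55123816)
(R + 15658) + (454 + 8904) = (55123816 + 15658) + (454 + 8904) = 55139474 + 9358 = 55148832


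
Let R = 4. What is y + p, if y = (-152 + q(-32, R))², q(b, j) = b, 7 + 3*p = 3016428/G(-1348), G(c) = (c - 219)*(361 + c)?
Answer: 17453356033/515543 ≈ 33854.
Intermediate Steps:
G(c) = (-219 + c)*(361 + c)
p = -867775/515543 (p = -7/3 + (3016428/(-79059 + (-1348)² + 142*(-1348)))/3 = -7/3 + (3016428/(-79059 + 1817104 - 191416))/3 = -7/3 + (3016428/1546629)/3 = -7/3 + (3016428*(1/1546629))/3 = -7/3 + (⅓)*(1005476/515543) = -7/3 + 1005476/1546629 = -867775/515543 ≈ -1.6832)
y = 33856 (y = (-152 - 32)² = (-184)² = 33856)
y + p = 33856 - 867775/515543 = 17453356033/515543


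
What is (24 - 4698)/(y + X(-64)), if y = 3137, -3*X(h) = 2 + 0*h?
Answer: -14022/9409 ≈ -1.4903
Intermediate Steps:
X(h) = -⅔ (X(h) = -(2 + 0*h)/3 = -(2 + 0)/3 = -⅓*2 = -⅔)
(24 - 4698)/(y + X(-64)) = (24 - 4698)/(3137 - ⅔) = -4674/9409/3 = -4674*3/9409 = -14022/9409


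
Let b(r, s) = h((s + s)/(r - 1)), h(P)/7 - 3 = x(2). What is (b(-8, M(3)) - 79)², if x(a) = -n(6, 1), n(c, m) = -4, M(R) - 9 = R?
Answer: 900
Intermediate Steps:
M(R) = 9 + R
x(a) = 4 (x(a) = -1*(-4) = 4)
h(P) = 49 (h(P) = 21 + 7*4 = 21 + 28 = 49)
b(r, s) = 49
(b(-8, M(3)) - 79)² = (49 - 79)² = (-30)² = 900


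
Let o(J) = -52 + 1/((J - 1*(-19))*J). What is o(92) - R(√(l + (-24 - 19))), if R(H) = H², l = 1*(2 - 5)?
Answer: -61271/10212 ≈ -5.9999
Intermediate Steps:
l = -3 (l = 1*(-3) = -3)
o(J) = -52 + 1/(J*(19 + J)) (o(J) = -52 + 1/((J + 19)*J) = -52 + 1/((19 + J)*J) = -52 + 1/(J*(19 + J)))
o(92) - R(√(l + (-24 - 19))) = (1 - 988*92 - 52*92²)/(92*(19 + 92)) - (√(-3 + (-24 - 19)))² = (1/92)*(1 - 90896 - 52*8464)/111 - (√(-3 - 43))² = (1/92)*(1/111)*(1 - 90896 - 440128) - (√(-46))² = (1/92)*(1/111)*(-531023) - (I*√46)² = -531023/10212 - 1*(-46) = -531023/10212 + 46 = -61271/10212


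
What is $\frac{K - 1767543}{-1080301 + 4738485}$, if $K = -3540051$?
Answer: $- \frac{2653797}{1829092} \approx -1.4509$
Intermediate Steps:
$\frac{K - 1767543}{-1080301 + 4738485} = \frac{-3540051 - 1767543}{-1080301 + 4738485} = - \frac{5307594}{3658184} = \left(-5307594\right) \frac{1}{3658184} = - \frac{2653797}{1829092}$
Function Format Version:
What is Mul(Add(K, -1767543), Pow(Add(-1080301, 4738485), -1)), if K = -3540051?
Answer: Rational(-2653797, 1829092) ≈ -1.4509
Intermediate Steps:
Mul(Add(K, -1767543), Pow(Add(-1080301, 4738485), -1)) = Mul(Add(-3540051, -1767543), Pow(Add(-1080301, 4738485), -1)) = Mul(-5307594, Pow(3658184, -1)) = Mul(-5307594, Rational(1, 3658184)) = Rational(-2653797, 1829092)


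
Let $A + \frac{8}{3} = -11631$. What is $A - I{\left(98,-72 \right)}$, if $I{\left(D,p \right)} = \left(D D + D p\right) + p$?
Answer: $- \frac{42329}{3} \approx -14110.0$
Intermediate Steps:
$A = - \frac{34901}{3}$ ($A = - \frac{8}{3} - 11631 = - \frac{34901}{3} \approx -11634.0$)
$I{\left(D,p \right)} = p + D^{2} + D p$ ($I{\left(D,p \right)} = \left(D^{2} + D p\right) + p = p + D^{2} + D p$)
$A - I{\left(98,-72 \right)} = - \frac{34901}{3} - \left(-72 + 98^{2} + 98 \left(-72\right)\right) = - \frac{34901}{3} - \left(-72 + 9604 - 7056\right) = - \frac{34901}{3} - 2476 = - \frac{42329}{3}$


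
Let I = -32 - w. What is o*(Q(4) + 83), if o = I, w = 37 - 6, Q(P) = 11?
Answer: -5922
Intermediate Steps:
w = 31
I = -63 (I = -32 - 1*31 = -32 - 31 = -63)
o = -63
o*(Q(4) + 83) = -63*(11 + 83) = -63*94 = -5922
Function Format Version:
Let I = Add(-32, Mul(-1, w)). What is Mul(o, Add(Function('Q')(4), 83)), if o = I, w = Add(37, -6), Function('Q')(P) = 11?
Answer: -5922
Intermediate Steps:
w = 31
I = -63 (I = Add(-32, Mul(-1, 31)) = Add(-32, -31) = -63)
o = -63
Mul(o, Add(Function('Q')(4), 83)) = Mul(-63, Add(11, 83)) = Mul(-63, 94) = -5922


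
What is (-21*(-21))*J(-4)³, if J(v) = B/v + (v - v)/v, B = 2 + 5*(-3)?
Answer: 968877/64 ≈ 15139.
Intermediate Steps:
B = -13 (B = 2 - 15 = -13)
J(v) = -13/v (J(v) = -13/v + (v - v)/v = -13/v + 0/v = -13/v + 0 = -13/v)
(-21*(-21))*J(-4)³ = (-21*(-21))*(-13/(-4))³ = 441*(-13*(-¼))³ = 441*(13/4)³ = 441*(2197/64) = 968877/64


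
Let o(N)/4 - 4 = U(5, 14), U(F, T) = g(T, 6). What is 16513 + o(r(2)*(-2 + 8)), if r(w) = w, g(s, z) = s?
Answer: 16585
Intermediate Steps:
U(F, T) = T
o(N) = 72 (o(N) = 16 + 4*14 = 16 + 56 = 72)
16513 + o(r(2)*(-2 + 8)) = 16513 + 72 = 16585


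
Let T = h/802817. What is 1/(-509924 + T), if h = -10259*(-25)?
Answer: -802817/409375399433 ≈ -1.9611e-6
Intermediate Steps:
h = 256475
T = 256475/802817 ≈ 0.31947
1/(-509924 + T) = 1/(-509924 + 256475/802817) = 1/(-409375399433/802817) = -802817/409375399433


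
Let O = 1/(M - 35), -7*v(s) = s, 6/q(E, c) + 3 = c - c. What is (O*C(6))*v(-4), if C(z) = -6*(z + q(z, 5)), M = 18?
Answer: 96/119 ≈ 0.80672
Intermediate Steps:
q(E, c) = -2 (q(E, c) = 6/(-3 + (c - c)) = 6/(-3 + 0) = 6/(-3) = 6*(-⅓) = -2)
C(z) = 12 - 6*z (C(z) = -6*(z - 2) = -6*(-2 + z) = 12 - 6*z)
v(s) = -s/7
O = -1/17 (O = 1/(18 - 35) = 1/(-17) = -1/17 ≈ -0.058824)
(O*C(6))*v(-4) = (-(12 - 6*6)/17)*(-⅐*(-4)) = -(12 - 36)/17*(4/7) = -1/17*(-24)*(4/7) = (24/17)*(4/7) = 96/119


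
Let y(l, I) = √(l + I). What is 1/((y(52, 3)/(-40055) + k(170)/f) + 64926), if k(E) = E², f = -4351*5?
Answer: 394394995723898924330/25605965566128702047868969 + 151657851211*√55/25605965566128702047868969 ≈ 1.5402e-5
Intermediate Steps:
f = -21755
y(l, I) = √(I + l)
1/((y(52, 3)/(-40055) + k(170)/f) + 64926) = 1/((√(3 + 52)/(-40055) + 170²/(-21755)) + 64926) = 1/((√55*(-1/40055) + 28900*(-1/21755)) + 64926) = 1/((-√55/40055 - 5780/4351) + 64926) = 1/((-5780/4351 - √55/40055) + 64926) = 1/(282487246/4351 - √55/40055)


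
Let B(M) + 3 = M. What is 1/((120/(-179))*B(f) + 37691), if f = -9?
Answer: 179/6748129 ≈ 2.6526e-5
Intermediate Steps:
B(M) = -3 + M
1/((120/(-179))*B(f) + 37691) = 1/((120/(-179))*(-3 - 9) + 37691) = 1/((120*(-1/179))*(-12) + 37691) = 1/(-120/179*(-12) + 37691) = 1/(1440/179 + 37691) = 1/(6748129/179) = 179/6748129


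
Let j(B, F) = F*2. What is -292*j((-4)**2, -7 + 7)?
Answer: 0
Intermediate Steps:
j(B, F) = 2*F
-292*j((-4)**2, -7 + 7) = -584*(-7 + 7) = -584*0 = -292*0 = 0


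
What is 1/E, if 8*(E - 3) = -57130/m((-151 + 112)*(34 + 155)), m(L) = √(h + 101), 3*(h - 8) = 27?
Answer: -5664/815942233 - 114260*√118/815942233 ≈ -0.0015281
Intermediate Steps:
h = 17 (h = 8 + (⅓)*27 = 8 + 9 = 17)
m(L) = √118 (m(L) = √(17 + 101) = √118)
E = 3 - 28565*√118/472 (E = 3 + (-57130*√118/118)/8 = 3 + (-28565*√118/59)/8 = 3 - 28565*√118/472 ≈ -654.41)
1/E = 1/(3 - 28565*√118/472)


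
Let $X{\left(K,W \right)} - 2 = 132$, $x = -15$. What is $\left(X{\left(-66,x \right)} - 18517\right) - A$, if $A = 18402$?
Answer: $-36785$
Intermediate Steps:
$X{\left(K,W \right)} = 134$ ($X{\left(K,W \right)} = 2 + 132 = 134$)
$\left(X{\left(-66,x \right)} - 18517\right) - A = \left(134 - 18517\right) - 18402 = -18383 - 18402 = -36785$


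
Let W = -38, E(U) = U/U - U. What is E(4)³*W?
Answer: 1026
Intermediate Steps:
E(U) = 1 - U
E(4)³*W = (1 - 1*4)³*(-38) = (1 - 4)³*(-38) = (-3)³*(-38) = -27*(-38) = 1026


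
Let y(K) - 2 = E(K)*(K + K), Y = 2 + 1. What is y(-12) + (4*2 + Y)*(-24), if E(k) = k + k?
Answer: 314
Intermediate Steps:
E(k) = 2*k
Y = 3
y(K) = 2 + 4*K² (y(K) = 2 + (2*K)*(K + K) = 2 + (2*K)*(2*K) = 2 + 4*K²)
y(-12) + (4*2 + Y)*(-24) = (2 + 4*(-12)²) + (4*2 + 3)*(-24) = (2 + 4*144) + (8 + 3)*(-24) = (2 + 576) + 11*(-24) = 578 - 264 = 314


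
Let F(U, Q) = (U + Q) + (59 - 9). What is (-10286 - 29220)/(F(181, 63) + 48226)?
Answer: -19753/24260 ≈ -0.81422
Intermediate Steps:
F(U, Q) = 50 + Q + U (F(U, Q) = (Q + U) + 50 = 50 + Q + U)
(-10286 - 29220)/(F(181, 63) + 48226) = (-10286 - 29220)/((50 + 63 + 181) + 48226) = -39506/(294 + 48226) = -39506/48520 = -39506*1/48520 = -19753/24260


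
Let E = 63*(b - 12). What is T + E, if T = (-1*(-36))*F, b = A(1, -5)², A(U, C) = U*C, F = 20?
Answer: 1539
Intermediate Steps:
A(U, C) = C*U
b = 25 (b = (-5*1)² = (-5)² = 25)
E = 819 (E = 63*(25 - 12) = 63*13 = 819)
T = 720 (T = -1*(-36)*20 = 36*20 = 720)
T + E = 720 + 819 = 1539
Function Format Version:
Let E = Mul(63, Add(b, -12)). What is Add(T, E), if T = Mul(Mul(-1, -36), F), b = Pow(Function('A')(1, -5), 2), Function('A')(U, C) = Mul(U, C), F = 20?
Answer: 1539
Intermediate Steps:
Function('A')(U, C) = Mul(C, U)
b = 25 (b = Pow(Mul(-5, 1), 2) = Pow(-5, 2) = 25)
E = 819 (E = Mul(63, Add(25, -12)) = Mul(63, 13) = 819)
T = 720 (T = Mul(Mul(-1, -36), 20) = Mul(36, 20) = 720)
Add(T, E) = Add(720, 819) = 1539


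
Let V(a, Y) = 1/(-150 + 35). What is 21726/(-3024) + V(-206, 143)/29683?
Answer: -4120148983/573475560 ≈ -7.1845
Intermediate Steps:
V(a, Y) = -1/115 (V(a, Y) = 1/(-115) = -1/115)
21726/(-3024) + V(-206, 143)/29683 = 21726/(-3024) - 1/115/29683 = 21726*(-1/3024) - 1/115*1/29683 = -1207/168 - 1/3413545 = -4120148983/573475560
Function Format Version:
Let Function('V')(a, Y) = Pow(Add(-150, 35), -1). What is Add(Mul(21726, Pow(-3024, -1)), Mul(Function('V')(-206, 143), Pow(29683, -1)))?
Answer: Rational(-4120148983, 573475560) ≈ -7.1845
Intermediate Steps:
Function('V')(a, Y) = Rational(-1, 115) (Function('V')(a, Y) = Pow(-115, -1) = Rational(-1, 115))
Add(Mul(21726, Pow(-3024, -1)), Mul(Function('V')(-206, 143), Pow(29683, -1))) = Add(Mul(21726, Pow(-3024, -1)), Mul(Rational(-1, 115), Pow(29683, -1))) = Add(Mul(21726, Rational(-1, 3024)), Mul(Rational(-1, 115), Rational(1, 29683))) = Add(Rational(-1207, 168), Rational(-1, 3413545)) = Rational(-4120148983, 573475560)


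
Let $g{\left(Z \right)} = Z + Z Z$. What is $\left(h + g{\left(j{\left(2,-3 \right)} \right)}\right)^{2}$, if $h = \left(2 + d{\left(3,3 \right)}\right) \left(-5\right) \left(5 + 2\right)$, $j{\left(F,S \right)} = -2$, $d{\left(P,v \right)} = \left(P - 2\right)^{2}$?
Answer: $10609$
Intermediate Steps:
$d{\left(P,v \right)} = \left(-2 + P\right)^{2}$
$g{\left(Z \right)} = Z + Z^{2}$
$h = -105$ ($h = \left(2 + \left(-2 + 3\right)^{2}\right) \left(-5\right) \left(5 + 2\right) = \left(2 + 1^{2}\right) \left(-5\right) 7 = \left(2 + 1\right) \left(-5\right) 7 = 3 \left(-5\right) 7 = \left(-15\right) 7 = -105$)
$\left(h + g{\left(j{\left(2,-3 \right)} \right)}\right)^{2} = \left(-105 - 2 \left(1 - 2\right)\right)^{2} = \left(-105 - -2\right)^{2} = \left(-105 + 2\right)^{2} = \left(-103\right)^{2} = 10609$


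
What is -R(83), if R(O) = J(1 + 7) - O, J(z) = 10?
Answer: 73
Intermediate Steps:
R(O) = 10 - O
-R(83) = -(10 - 1*83) = -(10 - 83) = -1*(-73) = 73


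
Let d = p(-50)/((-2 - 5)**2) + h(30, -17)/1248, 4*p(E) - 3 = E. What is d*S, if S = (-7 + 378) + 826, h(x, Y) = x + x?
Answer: -167067/728 ≈ -229.49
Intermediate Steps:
p(E) = 3/4 + E/4
h(x, Y) = 2*x
d = -977/5096 (d = (3/4 + (1/4)*(-50))/((-2 - 5)**2) + (2*30)/1248 = (3/4 - 25/2)/((-7)**2) + 60*(1/1248) = -47/4/49 + 5/104 = -47/4*1/49 + 5/104 = -47/196 + 5/104 = -977/5096 ≈ -0.19172)
S = 1197 (S = 371 + 826 = 1197)
d*S = -977/5096*1197 = -167067/728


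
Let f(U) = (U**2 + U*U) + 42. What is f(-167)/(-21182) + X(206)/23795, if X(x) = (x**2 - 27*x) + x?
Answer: -54280834/50402569 ≈ -1.0769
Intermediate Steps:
X(x) = x**2 - 26*x
f(U) = 42 + 2*U**2 (f(U) = (U**2 + U**2) + 42 = 2*U**2 + 42 = 42 + 2*U**2)
f(-167)/(-21182) + X(206)/23795 = (42 + 2*(-167)**2)/(-21182) + (206*(-26 + 206))/23795 = (42 + 2*27889)*(-1/21182) + (206*180)*(1/23795) = (42 + 55778)*(-1/21182) + 37080*(1/23795) = 55820*(-1/21182) + 7416/4759 = -27910/10591 + 7416/4759 = -54280834/50402569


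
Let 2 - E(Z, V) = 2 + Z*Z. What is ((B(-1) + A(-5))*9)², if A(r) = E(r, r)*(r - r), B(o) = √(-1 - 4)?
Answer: -405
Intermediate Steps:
B(o) = I*√5 (B(o) = √(-5) = I*√5)
E(Z, V) = -Z² (E(Z, V) = 2 - (2 + Z*Z) = 2 - (2 + Z²) = 2 + (-2 - Z²) = -Z²)
A(r) = 0 (A(r) = (-r²)*(r - r) = -r²*0 = 0)
((B(-1) + A(-5))*9)² = ((I*√5 + 0)*9)² = ((I*√5)*9)² = (9*I*√5)² = -405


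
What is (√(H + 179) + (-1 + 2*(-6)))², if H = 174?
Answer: (13 - √353)² ≈ 33.504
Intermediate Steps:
(√(H + 179) + (-1 + 2*(-6)))² = (√(174 + 179) + (-1 + 2*(-6)))² = (√353 + (-1 - 12))² = (√353 - 13)² = (-13 + √353)²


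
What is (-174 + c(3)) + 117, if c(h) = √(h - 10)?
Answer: -57 + I*√7 ≈ -57.0 + 2.6458*I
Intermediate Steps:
c(h) = √(-10 + h)
(-174 + c(3)) + 117 = (-174 + √(-10 + 3)) + 117 = (-174 + √(-7)) + 117 = (-174 + I*√7) + 117 = -57 + I*√7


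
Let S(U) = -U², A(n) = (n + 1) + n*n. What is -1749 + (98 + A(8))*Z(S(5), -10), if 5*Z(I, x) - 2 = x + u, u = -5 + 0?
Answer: -10968/5 ≈ -2193.6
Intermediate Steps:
A(n) = 1 + n + n² (A(n) = (1 + n) + n² = 1 + n + n²)
u = -5
Z(I, x) = -⅗ + x/5 (Z(I, x) = ⅖ + (x - 5)/5 = ⅖ + (-5 + x)/5 = ⅖ + (-1 + x/5) = -⅗ + x/5)
-1749 + (98 + A(8))*Z(S(5), -10) = -1749 + (98 + (1 + 8 + 8²))*(-⅗ + (⅕)*(-10)) = -1749 + (98 + (1 + 8 + 64))*(-⅗ - 2) = -1749 + (98 + 73)*(-13/5) = -1749 + 171*(-13/5) = -1749 - 2223/5 = -10968/5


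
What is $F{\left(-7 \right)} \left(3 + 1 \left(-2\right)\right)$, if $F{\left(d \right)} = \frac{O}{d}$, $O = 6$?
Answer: $- \frac{6}{7} \approx -0.85714$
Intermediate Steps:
$F{\left(d \right)} = \frac{6}{d}$
$F{\left(-7 \right)} \left(3 + 1 \left(-2\right)\right) = \frac{6}{-7} \left(3 + 1 \left(-2\right)\right) = 6 \left(- \frac{1}{7}\right) \left(3 - 2\right) = \left(- \frac{6}{7}\right) 1 = - \frac{6}{7}$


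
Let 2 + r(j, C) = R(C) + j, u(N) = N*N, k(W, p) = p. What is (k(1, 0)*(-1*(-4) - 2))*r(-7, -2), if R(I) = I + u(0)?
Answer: 0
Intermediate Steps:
u(N) = N²
R(I) = I (R(I) = I + 0² = I + 0 = I)
r(j, C) = -2 + C + j (r(j, C) = -2 + (C + j) = -2 + C + j)
(k(1, 0)*(-1*(-4) - 2))*r(-7, -2) = (0*(-1*(-4) - 2))*(-2 - 2 - 7) = (0*(4 - 2))*(-11) = (0*2)*(-11) = 0*(-11) = 0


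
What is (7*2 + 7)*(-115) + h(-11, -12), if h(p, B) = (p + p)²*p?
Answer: -7739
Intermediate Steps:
h(p, B) = 4*p³ (h(p, B) = (2*p)²*p = (4*p²)*p = 4*p³)
(7*2 + 7)*(-115) + h(-11, -12) = (7*2 + 7)*(-115) + 4*(-11)³ = (14 + 7)*(-115) + 4*(-1331) = 21*(-115) - 5324 = -2415 - 5324 = -7739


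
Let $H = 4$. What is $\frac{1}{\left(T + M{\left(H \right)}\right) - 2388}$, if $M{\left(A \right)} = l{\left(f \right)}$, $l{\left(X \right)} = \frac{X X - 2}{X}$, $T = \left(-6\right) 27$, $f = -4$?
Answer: $- \frac{2}{5107} \approx -0.00039162$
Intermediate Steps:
$T = -162$
$l{\left(X \right)} = \frac{-2 + X^{2}}{X}$ ($l{\left(X \right)} = \frac{X^{2} - 2}{X} = \frac{-2 + X^{2}}{X}$)
$M{\left(A \right)} = - \frac{7}{2}$ ($M{\left(A \right)} = -4 - \frac{2}{-4} = -4 - - \frac{1}{2} = -4 + \frac{1}{2} = - \frac{7}{2}$)
$\frac{1}{\left(T + M{\left(H \right)}\right) - 2388} = \frac{1}{\left(-162 - \frac{7}{2}\right) - 2388} = \frac{1}{- \frac{331}{2} - 2388} = \frac{1}{- \frac{5107}{2}} = - \frac{2}{5107}$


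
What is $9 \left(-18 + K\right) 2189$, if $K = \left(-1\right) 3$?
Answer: $-413721$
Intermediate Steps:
$K = -3$
$9 \left(-18 + K\right) 2189 = 9 \left(-18 - 3\right) 2189 = 9 \left(-21\right) 2189 = \left(-189\right) 2189 = -413721$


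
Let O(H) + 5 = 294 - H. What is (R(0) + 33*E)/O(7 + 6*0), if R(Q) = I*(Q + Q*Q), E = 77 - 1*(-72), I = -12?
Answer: 1639/94 ≈ 17.436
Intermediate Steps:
O(H) = 289 - H (O(H) = -5 + (294 - H) = 289 - H)
E = 149 (E = 77 + 72 = 149)
R(Q) = -12*Q - 12*Q**2 (R(Q) = -12*(Q + Q*Q) = -12*(Q + Q**2) = -12*Q - 12*Q**2)
(R(0) + 33*E)/O(7 + 6*0) = (-12*0*(1 + 0) + 33*149)/(289 - (7 + 6*0)) = (-12*0*1 + 4917)/(289 - (7 + 0)) = (0 + 4917)/(289 - 1*7) = 4917/(289 - 7) = 4917/282 = 4917*(1/282) = 1639/94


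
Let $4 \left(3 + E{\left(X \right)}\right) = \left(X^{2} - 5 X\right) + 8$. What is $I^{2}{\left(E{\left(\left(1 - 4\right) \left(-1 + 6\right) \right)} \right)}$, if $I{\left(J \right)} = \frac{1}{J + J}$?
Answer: $\frac{1}{21904} \approx 4.5654 \cdot 10^{-5}$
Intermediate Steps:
$E{\left(X \right)} = -1 - \frac{5 X}{4} + \frac{X^{2}}{4}$ ($E{\left(X \right)} = -3 + \frac{\left(X^{2} - 5 X\right) + 8}{4} = -3 + \frac{8 + X^{2} - 5 X}{4} = -3 + \left(2 - \frac{5 X}{4} + \frac{X^{2}}{4}\right) = -1 - \frac{5 X}{4} + \frac{X^{2}}{4}$)
$I{\left(J \right)} = \frac{1}{2 J}$
$I^{2}{\left(E{\left(\left(1 - 4\right) \left(-1 + 6\right) \right)} \right)} = \left(\frac{1}{2 \left(-1 - \frac{5 \left(1 - 4\right) \left(-1 + 6\right)}{4} + \frac{\left(\left(1 - 4\right) \left(-1 + 6\right)\right)^{2}}{4}\right)}\right)^{2} = \left(\frac{1}{2 \left(-1 - \frac{5 \left(\left(-3\right) 5\right)}{4} + \frac{\left(\left(-3\right) 5\right)^{2}}{4}\right)}\right)^{2} = \left(\frac{1}{2 \left(-1 - - \frac{75}{4} + \frac{\left(-15\right)^{2}}{4}\right)}\right)^{2} = \left(\frac{1}{2 \left(-1 + \frac{75}{4} + \frac{1}{4} \cdot 225\right)}\right)^{2} = \left(\frac{1}{2 \left(-1 + \frac{75}{4} + \frac{225}{4}\right)}\right)^{2} = \left(\frac{1}{2 \cdot 74}\right)^{2} = \left(\frac{1}{2} \cdot \frac{1}{74}\right)^{2} = \left(\frac{1}{148}\right)^{2} = \frac{1}{21904}$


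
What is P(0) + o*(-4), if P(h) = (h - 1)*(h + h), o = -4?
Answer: 16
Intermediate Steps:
P(h) = 2*h*(-1 + h) (P(h) = (-1 + h)*(2*h) = 2*h*(-1 + h))
P(0) + o*(-4) = 2*0*(-1 + 0) - 4*(-4) = 2*0*(-1) + 16 = 0 + 16 = 16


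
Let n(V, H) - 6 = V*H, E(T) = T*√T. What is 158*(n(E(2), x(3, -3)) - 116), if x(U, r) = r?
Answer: -17380 - 948*√2 ≈ -18721.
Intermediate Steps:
E(T) = T^(3/2)
n(V, H) = 6 + H*V (n(V, H) = 6 + V*H = 6 + H*V)
158*(n(E(2), x(3, -3)) - 116) = 158*((6 - 6*√2) - 116) = 158*(-110 - 6*√2) = -17380 - 948*√2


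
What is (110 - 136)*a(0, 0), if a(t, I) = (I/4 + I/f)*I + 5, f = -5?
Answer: -130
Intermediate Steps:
a(t, I) = 5 + I²/20 (a(t, I) = (I/4 + I/(-5))*I + 5 = (I*(¼) + I*(-⅕))*I + 5 = (I/4 - I/5)*I + 5 = (I/20)*I + 5 = I²/20 + 5 = 5 + I²/20)
(110 - 136)*a(0, 0) = (110 - 136)*(5 + (1/20)*0²) = -26*(5 + (1/20)*0) = -26*(5 + 0) = -26*5 = -130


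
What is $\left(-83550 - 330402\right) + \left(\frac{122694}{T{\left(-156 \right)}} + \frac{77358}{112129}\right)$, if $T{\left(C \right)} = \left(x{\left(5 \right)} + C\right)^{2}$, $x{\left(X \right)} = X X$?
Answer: $- \frac{796530299472924}{1924245769} \approx -4.1394 \cdot 10^{5}$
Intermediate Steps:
$x{\left(X \right)} = X^{2}$
$T{\left(C \right)} = \left(25 + C\right)^{2}$ ($T{\left(C \right)} = \left(5^{2} + C\right)^{2} = \left(25 + C\right)^{2}$)
$\left(-83550 - 330402\right) + \left(\frac{122694}{T{\left(-156 \right)}} + \frac{77358}{112129}\right) = \left(-83550 - 330402\right) + \left(\frac{122694}{\left(25 - 156\right)^{2}} + \frac{77358}{112129}\right) = -413952 + \left(\frac{122694}{\left(-131\right)^{2}} + 77358 \cdot \frac{1}{112129}\right) = -413952 + \left(\frac{122694}{17161} + \frac{77358}{112129}\right) = -413952 + \frac{15085096164}{1924245769} = - \frac{796530299472924}{1924245769}$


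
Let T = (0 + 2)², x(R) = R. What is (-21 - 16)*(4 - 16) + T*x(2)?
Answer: 452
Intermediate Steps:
T = 4 (T = 2² = 4)
(-21 - 16)*(4 - 16) + T*x(2) = (-21 - 16)*(4 - 16) + 4*2 = -37*(-12) + 8 = 444 + 8 = 452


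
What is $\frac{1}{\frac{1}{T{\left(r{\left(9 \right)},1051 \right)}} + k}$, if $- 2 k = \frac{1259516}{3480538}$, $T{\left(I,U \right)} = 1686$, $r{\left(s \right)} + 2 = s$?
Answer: $- \frac{2934093534}{529145725} \approx -5.545$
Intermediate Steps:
$r{\left(s \right)} = -2 + s$
$k = - \frac{314879}{1740269}$ ($k = - \frac{1259516 \cdot \frac{1}{3480538}}{2} = \left(- \frac{1}{2}\right) \frac{629758}{1740269} = - \frac{314879}{1740269} \approx -0.18094$)
$\frac{1}{\frac{1}{T{\left(r{\left(9 \right)},1051 \right)}} + k} = \frac{1}{\frac{1}{1686} - \frac{314879}{1740269}} = \frac{1}{- \frac{529145725}{2934093534}} = - \frac{2934093534}{529145725}$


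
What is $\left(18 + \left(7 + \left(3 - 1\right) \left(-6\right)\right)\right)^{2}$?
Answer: $169$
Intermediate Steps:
$\left(18 + \left(7 + \left(3 - 1\right) \left(-6\right)\right)\right)^{2} = \left(18 + \left(7 + 2 \left(-6\right)\right)\right)^{2} = \left(18 + \left(7 - 12\right)\right)^{2} = \left(18 - 5\right)^{2} = 13^{2} = 169$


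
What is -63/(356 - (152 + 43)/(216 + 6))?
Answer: -4662/26279 ≈ -0.17740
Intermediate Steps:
-63/(356 - (152 + 43)/(216 + 6)) = -63/(356 - 195/222) = -63/(356 - 1*65/74) = -63/(356 - 65/74) = -63/26279/74 = -63*74/26279 = -4662/26279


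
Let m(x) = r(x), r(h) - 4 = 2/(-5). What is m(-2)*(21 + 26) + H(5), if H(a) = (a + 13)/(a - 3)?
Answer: 891/5 ≈ 178.20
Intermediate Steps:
r(h) = 18/5 (r(h) = 4 + 2/(-5) = 4 + 2*(-⅕) = 4 - ⅖ = 18/5)
m(x) = 18/5
H(a) = (13 + a)/(-3 + a)
m(-2)*(21 + 26) + H(5) = 18*(21 + 26)/5 + (13 + 5)/(-3 + 5) = (18/5)*47 + 18/2 = 846/5 + (½)*18 = 846/5 + 9 = 891/5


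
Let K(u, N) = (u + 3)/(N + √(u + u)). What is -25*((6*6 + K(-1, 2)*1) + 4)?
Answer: 50*(-20*√2 + 41*I)/(√2 - 2*I) ≈ -1016.7 + 11.785*I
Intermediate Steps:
K(u, N) = (3 + u)/(N + √2*√u) (K(u, N) = (3 + u)/(N + √(2*u)) = (3 + u)/(N + √2*√u))
-25*((6*6 + K(-1, 2)*1) + 4) = -25*((6*6 + ((3 - 1)/(2 + √2*√(-1)))*1) + 4) = -25*((36 + (2/(2 + √2*I))*1) + 4) = -25*((36 + (2/(2 + I*√2))*1) + 4) = -25*((36 + 2/(2 + I*√2)) + 4) = -25*(40 + 2/(2 + I*√2)) = -1000 - 50/(2 + I*√2)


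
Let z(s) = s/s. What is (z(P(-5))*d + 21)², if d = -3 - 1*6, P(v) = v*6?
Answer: 144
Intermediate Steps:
P(v) = 6*v
z(s) = 1
d = -9 (d = -3 - 6 = -9)
(z(P(-5))*d + 21)² = (1*(-9) + 21)² = (-9 + 21)² = 12² = 144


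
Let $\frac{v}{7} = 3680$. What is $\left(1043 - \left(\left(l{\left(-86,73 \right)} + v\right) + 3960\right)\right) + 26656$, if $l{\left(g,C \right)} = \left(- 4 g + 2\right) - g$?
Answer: $-2453$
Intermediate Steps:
$v = 25760$ ($v = 7 \cdot 3680 = 25760$)
$l{\left(g,C \right)} = 2 - 5 g$ ($l{\left(g,C \right)} = \left(2 - 4 g\right) - g = 2 - 5 g$)
$\left(1043 - \left(\left(l{\left(-86,73 \right)} + v\right) + 3960\right)\right) + 26656 = \left(1043 - \left(\left(\left(2 - -430\right) + 25760\right) + 3960\right)\right) + 26656 = \left(1043 - \left(\left(\left(2 + 430\right) + 25760\right) + 3960\right)\right) + 26656 = \left(1043 - \left(\left(432 + 25760\right) + 3960\right)\right) + 26656 = \left(1043 - \left(26192 + 3960\right)\right) + 26656 = \left(1043 - 30152\right) + 26656 = -29109 + 26656 = -2453$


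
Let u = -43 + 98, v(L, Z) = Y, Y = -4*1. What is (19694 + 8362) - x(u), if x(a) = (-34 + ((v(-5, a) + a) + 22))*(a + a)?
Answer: 23766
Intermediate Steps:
Y = -4
v(L, Z) = -4
u = 55
x(a) = 2*a*(-16 + a) (x(a) = (-34 + ((-4 + a) + 22))*(a + a) = (-34 + (18 + a))*(2*a) = (-16 + a)*(2*a) = 2*a*(-16 + a))
(19694 + 8362) - x(u) = (19694 + 8362) - 2*55*(-16 + 55) = 28056 - 2*55*39 = 28056 - 1*4290 = 28056 - 4290 = 23766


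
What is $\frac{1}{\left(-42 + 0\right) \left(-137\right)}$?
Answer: $\frac{1}{5754} \approx 0.00017379$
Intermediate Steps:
$\frac{1}{\left(-42 + 0\right) \left(-137\right)} = \frac{1}{\left(-42\right) \left(-137\right)} = \frac{1}{5754}$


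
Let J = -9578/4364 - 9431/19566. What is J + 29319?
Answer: 312900534703/10673253 ≈ 29316.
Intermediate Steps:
J = -28570004/10673253 (J = -9578*1/4364 - 9431*1/19566 = -4789/2182 - 9431/19566 = -28570004/10673253 ≈ -2.6768)
J + 29319 = -28570004/10673253 + 29319 = 312900534703/10673253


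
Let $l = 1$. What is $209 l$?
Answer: $209$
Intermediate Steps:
$209 l = 209 \cdot 1 = 209$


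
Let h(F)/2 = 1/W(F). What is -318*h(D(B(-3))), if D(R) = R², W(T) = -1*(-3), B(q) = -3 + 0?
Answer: -212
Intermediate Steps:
B(q) = -3
W(T) = 3
h(F) = ⅔ (h(F) = 2*(1/3) = 2*(1*(⅓)) = 2*(⅓) = ⅔)
-318*h(D(B(-3))) = -318*⅔ = -212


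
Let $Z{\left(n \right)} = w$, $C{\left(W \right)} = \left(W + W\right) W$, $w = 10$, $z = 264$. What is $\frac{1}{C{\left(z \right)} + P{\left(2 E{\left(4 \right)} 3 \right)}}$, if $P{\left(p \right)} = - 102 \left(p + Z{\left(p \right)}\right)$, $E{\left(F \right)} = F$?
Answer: $\frac{1}{135924} \approx 7.3571 \cdot 10^{-6}$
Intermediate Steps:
$C{\left(W \right)} = 2 W^{2}$ ($C{\left(W \right)} = 2 W W = 2 W^{2}$)
$Z{\left(n \right)} = 10$
$P{\left(p \right)} = -1020 - 102 p$ ($P{\left(p \right)} = - 102 \left(p + 10\right) = - 102 \left(10 + p\right) = -1020 - 102 p$)
$\frac{1}{C{\left(z \right)} + P{\left(2 E{\left(4 \right)} 3 \right)}} = \frac{1}{2 \cdot 264^{2} - \left(1020 + 102 \cdot 2 \cdot 4 \cdot 3\right)} = \frac{1}{2 \cdot 69696 - \left(1020 + 102 \cdot 8 \cdot 3\right)} = \frac{1}{139392 - 3468} = \frac{1}{135924}$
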